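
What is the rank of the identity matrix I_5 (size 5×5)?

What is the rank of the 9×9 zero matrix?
rank(I_5) = 5, rank(0) = 0

The identity I_5 has 5 columns that are the standard basis vectors e_1, …, e_5. These are linearly independent, so all 5 columns are pivots and rank(I_5) = 5.
The 9×9 zero matrix has every entry zero, so every row is the zero row and there are no pivots; rank(0) = 0.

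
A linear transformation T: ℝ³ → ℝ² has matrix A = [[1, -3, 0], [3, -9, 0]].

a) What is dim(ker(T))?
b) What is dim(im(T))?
dim(ker) = 2, dim(im) = 1

Observe that row 2 = 3 × row 1 (so the rows are linearly dependent).
Thus rank(A) = 1 (only one linearly independent row).
dim(im(T)) = rank(A) = 1.
By the rank-nullity theorem applied to T: ℝ³ → ℝ², rank(A) + nullity(A) = 3 (the domain dimension), so dim(ker(T)) = 3 - 1 = 2.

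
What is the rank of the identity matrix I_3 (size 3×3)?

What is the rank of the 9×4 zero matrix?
rank(I_3) = 3, rank(0) = 0

The identity I_3 has 3 columns that are the standard basis vectors e_1, …, e_3. These are linearly independent, so all 3 columns are pivots and rank(I_3) = 3.
The 9×4 zero matrix has every entry zero, so every row is the zero row and there are no pivots; rank(0) = 0.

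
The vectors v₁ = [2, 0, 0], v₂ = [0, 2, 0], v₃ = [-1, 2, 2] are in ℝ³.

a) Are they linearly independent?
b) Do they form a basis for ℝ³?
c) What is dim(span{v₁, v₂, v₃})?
Yes independent, yes basis, dim = 3

Stack v₁, v₂, v₃ as rows of a 3×3 matrix.
[[2, 0, 0]; [0, 2, 0]; [-1, 2, 2]] is already lower triangular with nonzero diagonal entries (2, 2, 2), so its determinant is the product of the diagonal entries, det = (2)·(2)·(2) = 8 ≠ 0, and the rows are linearly independent.
Three linearly independent vectors in ℝ³ form a basis for ℝ³, so dim(span{v₁,v₂,v₃}) = 3.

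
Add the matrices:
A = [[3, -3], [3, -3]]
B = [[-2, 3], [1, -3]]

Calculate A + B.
[[1, 0], [4, -6]]

Add corresponding elements:
(3)+(-2)=1
(-3)+(3)=0
(3)+(1)=4
(-3)+(-3)=-6
A + B = [[1, 0], [4, -6]]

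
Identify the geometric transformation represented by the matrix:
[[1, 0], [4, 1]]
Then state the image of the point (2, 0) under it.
vertical shear with factor 4; image of (2, 0) is (2, 8)

The matrix [[1, 0], [k, 1]] sends (x, y) to (x, 4x + y), leaving the x-coordinate fixed: a vertical shear.
The matrix [[1, 0], [4, 1]] represents: vertical shear with factor 4.
Applying it to (2, 0): [1·2 + 0·0, 4·2 + 1·0] = (2, 8).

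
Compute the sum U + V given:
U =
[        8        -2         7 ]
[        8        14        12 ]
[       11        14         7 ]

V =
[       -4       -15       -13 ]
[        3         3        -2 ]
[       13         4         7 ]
U + V =
[        4       -17        -6 ]
[       11        17        10 ]
[       24        18        14 ]

Matrix addition is elementwise: (U+V)[i][j] = U[i][j] + V[i][j].
  (U+V)[0][0] = (8) + (-4) = 4
  (U+V)[0][1] = (-2) + (-15) = -17
  (U+V)[0][2] = (7) + (-13) = -6
  (U+V)[1][0] = (8) + (3) = 11
  (U+V)[1][1] = (14) + (3) = 17
  (U+V)[1][2] = (12) + (-2) = 10
  (U+V)[2][0] = (11) + (13) = 24
  (U+V)[2][1] = (14) + (4) = 18
  (U+V)[2][2] = (7) + (7) = 14
U + V =
[        4       -17        -6 ]
[       11        17        10 ]
[       24        18        14 ]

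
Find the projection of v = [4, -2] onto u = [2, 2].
[1, 1]

The projection of v onto u is proj_u(v) = ((v·u) / (u·u)) · u.
v·u = (4)*(2) + (-2)*(2) = 4.
u·u = (2)*(2) + (2)*(2) = 8.
coefficient = 4 / 8 = 1/2.
proj_u(v) = 1/2 · [2, 2] = [1, 1].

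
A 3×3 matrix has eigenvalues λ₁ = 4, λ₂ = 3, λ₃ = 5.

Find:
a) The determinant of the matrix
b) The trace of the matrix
det = 60, trace = 12

Two standard eigenvalue identities:
- det(A) equals the product of the eigenvalues (counted with multiplicity).
- trace(A) equals the sum of the eigenvalues.
det(A) = (4)*(3)*(5) = 60.
trace(A) = 4 + 3 + 5 = 12.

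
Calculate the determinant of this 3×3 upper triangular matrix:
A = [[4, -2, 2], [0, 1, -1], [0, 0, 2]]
8

The determinant of a triangular matrix is the product of its diagonal entries (the off-diagonal entries above the diagonal do not affect it).
det(A) = (4) * (1) * (2) = 8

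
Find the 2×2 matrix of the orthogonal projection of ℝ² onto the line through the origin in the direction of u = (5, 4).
[[25/41, 20/41], [20/41, 16/41]]

The orthogonal projection onto the line spanned by a nonzero vector u = (a, b) has matrix P = (u uᵀ) / (uᵀ u) = (1/(a² + b²)) · [[a², ab], [ab, b²]].
Here u = (5, 4), so a² + b² = 25 + 16 = 41.
P = (1/41) · [[25, 20], [20, 16]] = [[25/41, 20/41], [20/41, 16/41]].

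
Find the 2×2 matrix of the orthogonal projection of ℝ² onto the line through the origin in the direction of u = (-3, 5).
[[9/34, -15/34], [-15/34, 25/34]]

The orthogonal projection onto the line spanned by a nonzero vector u = (a, b) has matrix P = (u uᵀ) / (uᵀ u) = (1/(a² + b²)) · [[a², ab], [ab, b²]].
Here u = (-3, 5), so a² + b² = 9 + 25 = 34.
P = (1/34) · [[9, -15], [-15, 25]] = [[9/34, -15/34], [-15/34, 25/34]].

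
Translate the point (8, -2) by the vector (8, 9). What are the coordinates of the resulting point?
(16, 7)

Translation by (8, 9):
x' = 8 + 8 = 16
y' = -2 + 9 = 7
Homogeneous matrix: [[1, 0, 8], [0, 1, 9], [0, 0, 1]]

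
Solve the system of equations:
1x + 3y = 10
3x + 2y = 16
x = 4, y = 2

Use elimination (row reduction):
Equation 1: 1x + 3y = 10.
Equation 2: 3x + 2y = 16.
Multiply Eq1 by 3 and Eq2 by 1: 3x + 9y = 30;  3x + 2y = 16.
Subtract: (-7)y = -14, so y = 2.
Back-substitute into Eq1: 1x + 3*(2) = 10, so x = 4.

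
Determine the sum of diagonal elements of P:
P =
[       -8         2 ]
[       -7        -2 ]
tr(P) = -8 - 2 = -10

The trace of a square matrix is the sum of its diagonal entries.
Diagonal entries of P: P[0][0] = -8, P[1][1] = -2.
tr(P) = -8 - 2 = -10.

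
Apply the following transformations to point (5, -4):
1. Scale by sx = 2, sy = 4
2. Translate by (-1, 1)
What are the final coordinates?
(9, -15)

Step 1: Scale (5, -4) by (sx, sy) = (2, 4) → (10, -16)
Step 2: Translate by (-1, 1) → (9, -15)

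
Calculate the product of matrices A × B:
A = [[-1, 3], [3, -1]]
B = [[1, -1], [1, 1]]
[[2, 4], [2, -4]]

Matrix multiplication:
C[0][0] = -1×1 + 3×1 = 2
C[0][1] = -1×-1 + 3×1 = 4
C[1][0] = 3×1 + -1×1 = 2
C[1][1] = 3×-1 + -1×1 = -4
Result: [[2, 4], [2, -4]]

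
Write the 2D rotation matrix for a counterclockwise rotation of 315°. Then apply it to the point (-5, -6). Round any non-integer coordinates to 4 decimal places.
R = [[√2/2, √2/2], [-√2/2, √2/2]]; R·(-5, -6) = (-7.7782, -0.7071)

Rotation matrix formula: R(θ) = [[cos θ, -sin θ], [sin θ, cos θ]]
For θ = 315°:
cos(315°) = √2/2
sin(315°) = -√2/2
R = [[√2/2, √2/2], [-√2/2, √2/2]]
Apply to (-5, -6): [√2/2·-5 + (√2/2)·-6, -√2/2·-5 + √2/2·-6] = (-7.7782, -0.7071)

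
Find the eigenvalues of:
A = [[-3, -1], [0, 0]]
λ = -3, 0

Solve det(A - λI) = 0. For a 2×2 matrix this is λ² - (trace)λ + det = 0.
trace(A) = -3 + 0 = -3.
det(A) = (-3)*(0) - (-1)*(0) = 0 - 0 = 0.
Characteristic equation: λ² - (-3)λ + (0) = 0.
Discriminant: (-3)² - 4*(0) = 9 - 0 = 9.
Roots: λ = (-3 ± √9) / 2 = -3, 0.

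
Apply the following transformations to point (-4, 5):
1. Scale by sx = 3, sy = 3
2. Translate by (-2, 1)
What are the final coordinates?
(-14, 16)

Step 1: Scale (-4, 5) by (sx, sy) = (3, 3) → (-12, 15)
Step 2: Translate by (-2, 1) → (-14, 16)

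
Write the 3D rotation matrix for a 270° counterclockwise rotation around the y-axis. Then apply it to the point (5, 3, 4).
R = [[0, 0, -1], [0, 1, 0], [1, 0, 0]]; R·(5, 3, 4) = (-4, 3, 5)

Rotation matrix for 270° around y-axis:
cos(270°) = 0, sin(270°) = -1
R = [[0, 0, -1], [0, 1, 0], [1, 0, 0]]
Apply to (5, 3, 4): R·[5, 3, 4]ᵀ = (-4, 3, 5)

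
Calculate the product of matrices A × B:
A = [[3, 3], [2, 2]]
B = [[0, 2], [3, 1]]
[[9, 9], [6, 6]]

Matrix multiplication:
C[0][0] = 3×0 + 3×3 = 9
C[0][1] = 3×2 + 3×1 = 9
C[1][0] = 2×0 + 2×3 = 6
C[1][1] = 2×2 + 2×1 = 6
Result: [[9, 9], [6, 6]]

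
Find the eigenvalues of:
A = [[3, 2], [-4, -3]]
λ = -1, 1

Solve det(A - λI) = 0. For a 2×2 matrix this is λ² - (trace)λ + det = 0.
trace(A) = 3 - 3 = 0.
det(A) = (3)*(-3) - (2)*(-4) = -9 + 8 = -1.
Characteristic equation: λ² - (0)λ + (-1) = 0.
Discriminant: (0)² - 4*(-1) = 0 + 4 = 4.
Roots: λ = (0 ± √4) / 2 = -1, 1.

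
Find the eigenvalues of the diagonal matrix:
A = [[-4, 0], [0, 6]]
λ₁ = -4, λ₂ = 6

The characteristic polynomial of A is det(A - λI) = (-4 - λ)(6 - λ) = 0.
The roots are λ = -4 and λ = 6, so the eigenvalues are the diagonal entries.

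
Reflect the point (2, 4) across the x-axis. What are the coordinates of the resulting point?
(2, -4)

Reflection across x-axis: (2, 4) → (2, -4)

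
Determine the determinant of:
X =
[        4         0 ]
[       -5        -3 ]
det(X) = -12

For a 2×2 matrix [[a, b], [c, d]], det = a*d - b*c.
det(X) = (4)*(-3) - (0)*(-5) = -12 - 0 = -12.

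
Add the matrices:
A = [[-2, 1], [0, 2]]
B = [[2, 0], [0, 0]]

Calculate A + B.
[[0, 1], [0, 2]]

Add corresponding elements:
(-2)+(2)=0
(1)+(0)=1
(0)+(0)=0
(2)+(0)=2
A + B = [[0, 1], [0, 2]]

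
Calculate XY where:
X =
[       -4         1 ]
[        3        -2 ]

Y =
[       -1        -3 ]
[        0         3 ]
XY =
[        4        15 ]
[       -3       -15 ]

Matrix multiplication: (XY)[i][j] = sum over k of X[i][k] * Y[k][j].
  (XY)[0][0] = (-4)*(-1) + (1)*(0) = 4
  (XY)[0][1] = (-4)*(-3) + (1)*(3) = 15
  (XY)[1][0] = (3)*(-1) + (-2)*(0) = -3
  (XY)[1][1] = (3)*(-3) + (-2)*(3) = -15
XY =
[        4        15 ]
[       -3       -15 ]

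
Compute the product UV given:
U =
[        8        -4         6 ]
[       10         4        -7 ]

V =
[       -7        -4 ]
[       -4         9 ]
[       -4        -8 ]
UV =
[      -64      -116 ]
[      -58        52 ]

Matrix multiplication: (UV)[i][j] = sum over k of U[i][k] * V[k][j].
  (UV)[0][0] = (8)*(-7) + (-4)*(-4) + (6)*(-4) = -64
  (UV)[0][1] = (8)*(-4) + (-4)*(9) + (6)*(-8) = -116
  (UV)[1][0] = (10)*(-7) + (4)*(-4) + (-7)*(-4) = -58
  (UV)[1][1] = (10)*(-4) + (4)*(9) + (-7)*(-8) = 52
UV =
[      -64      -116 ]
[      -58        52 ]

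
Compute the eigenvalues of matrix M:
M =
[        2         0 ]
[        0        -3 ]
λ = -3, 2

Solve det(M - λI) = 0. For a 2×2 matrix the characteristic equation is λ² - (trace)λ + det = 0.
trace(M) = a + d = 2 - 3 = -1.
det(M) = a*d - b*c = (2)*(-3) - (0)*(0) = -6 - 0 = -6.
Characteristic equation: λ² - (-1)λ + (-6) = 0.
Discriminant = (-1)² - 4*(-6) = 1 + 24 = 25.
λ = (-1 ± √25) / 2 = (-1 ± 5) / 2 = -3, 2.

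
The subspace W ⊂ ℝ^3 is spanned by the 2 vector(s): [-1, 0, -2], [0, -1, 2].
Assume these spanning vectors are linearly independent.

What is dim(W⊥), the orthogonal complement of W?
dim(W⊥) = 1

For any subspace W of ℝ^n, dim(W) + dim(W⊥) = n (the whole-space dimension).
Here the given 2 vectors are linearly independent, so dim(W) = 2.
Thus dim(W⊥) = n - dim(W) = 3 - 2 = 1.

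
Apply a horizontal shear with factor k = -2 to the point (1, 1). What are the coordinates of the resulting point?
(-1, 1)

Shear matrix for horizontal shear with factor k = -2:
[[1, -2], [0, 1]]
Result: (1, 1) → (-1, 1)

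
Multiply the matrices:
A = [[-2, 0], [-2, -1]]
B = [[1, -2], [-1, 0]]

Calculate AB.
[[-2, 4], [-1, 4]]

Each entry (i,j) of AB = sum over k of A[i][k]*B[k][j].
(AB)[0][0] = (-2)*(1) + (0)*(-1) = -2
(AB)[0][1] = (-2)*(-2) + (0)*(0) = 4
(AB)[1][0] = (-2)*(1) + (-1)*(-1) = -1
(AB)[1][1] = (-2)*(-2) + (-1)*(0) = 4
AB = [[-2, 4], [-1, 4]]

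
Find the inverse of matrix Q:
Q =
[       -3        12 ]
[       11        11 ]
det(Q) = -165
Q⁻¹ =
[    -1/15      4/55 ]
[     1/15      1/55 ]

For a 2×2 matrix Q = [[a, b], [c, d]] with det(Q) ≠ 0, Q⁻¹ = (1/det(Q)) * [[d, -b], [-c, a]].
det(Q) = (-3)*(11) - (12)*(11) = -33 - 132 = -165.
Q⁻¹ = (1/-165) * [[11, -12], [-11, -3]].
Dividing each entry by -165 and reducing:
Q⁻¹ =
[    -1/15      4/55 ]
[     1/15      1/55 ]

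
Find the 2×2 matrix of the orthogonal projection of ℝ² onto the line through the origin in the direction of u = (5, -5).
[[1/2, -1/2], [-1/2, 1/2]]

The orthogonal projection onto the line spanned by a nonzero vector u = (a, b) has matrix P = (u uᵀ) / (uᵀ u) = (1/(a² + b²)) · [[a², ab], [ab, b²]].
Here u = (5, -5), so a² + b² = 25 + 25 = 50.
P = (1/50) · [[25, -25], [-25, 25]] = [[1/2, -1/2], [-1/2, 1/2]].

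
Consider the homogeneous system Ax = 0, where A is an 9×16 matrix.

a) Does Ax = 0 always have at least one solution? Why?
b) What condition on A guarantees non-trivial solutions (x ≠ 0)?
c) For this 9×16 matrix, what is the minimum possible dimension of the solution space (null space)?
a) Yes, x = 0 is always a solution. b) When A has linearly dependent columns (rank < n). c) Minimum nullity = 7.

a) x = 0 satisfies A·0 = 0, so the zero vector is always a solution.
b) Non-trivial solutions exist iff the columns of A are linearly dependent, equivalently rank(A) < n (the number of columns).
c) By rank-nullity, rank(A) + nullity(A) = n = 16. Since A has only 9 rows, rank(A) ≤ 9, so nullity(A) ≥ 16 - 9 = 7.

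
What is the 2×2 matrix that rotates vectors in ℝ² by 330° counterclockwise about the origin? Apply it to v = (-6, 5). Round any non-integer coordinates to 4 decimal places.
R = [[√3/2, 1/2], [-1/2, √3/2]]; R·v = (-2.6962, 7.3301)

A counterclockwise rotation by angle θ in ℝ² has matrix R(θ) = [[cos θ, -sin θ], [sin θ, cos θ]].
For θ = 330°: cos θ = √3/2, sin θ = -1/2.
R(330°) = [[√3/2, 1/2], [-1/2, √3/2]].
R·v = [√3/2·-6 + (1/2)·5, -1/2·-6 + √3/2·5] = (-2.6962, 7.3301).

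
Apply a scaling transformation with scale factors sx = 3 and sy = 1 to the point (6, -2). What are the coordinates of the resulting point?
(18, -2)

Scaling matrix:
[[3, 0], [0, 1]]
Result: (6 × 3, -2 × 1) = (18, -2)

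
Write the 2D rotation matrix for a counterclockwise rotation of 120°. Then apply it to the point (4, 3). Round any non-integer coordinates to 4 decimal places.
R = [[-1/2, -√3/2], [√3/2, -1/2]]; R·(4, 3) = (-4.5981, 1.9641)

Rotation matrix formula: R(θ) = [[cos θ, -sin θ], [sin θ, cos θ]]
For θ = 120°:
cos(120°) = -1/2
sin(120°) = √3/2
R = [[-1/2, -√3/2], [√3/2, -1/2]]
Apply to (4, 3): [-1/2·4 + (-√3/2)·3, √3/2·4 + -1/2·3] = (-4.5981, 1.9641)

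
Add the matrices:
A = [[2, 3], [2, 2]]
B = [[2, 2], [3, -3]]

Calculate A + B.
[[4, 5], [5, -1]]

Add corresponding elements:
(2)+(2)=4
(3)+(2)=5
(2)+(3)=5
(2)+(-3)=-1
A + B = [[4, 5], [5, -1]]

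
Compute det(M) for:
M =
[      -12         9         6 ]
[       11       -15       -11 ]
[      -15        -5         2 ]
det(M) = 627

Expand along row 0 (cofactor expansion): det(M) = a*(e*i - f*h) - b*(d*i - f*g) + c*(d*h - e*g), where the 3×3 is [[a, b, c], [d, e, f], [g, h, i]].
Minor M_00 = (-15)*(2) - (-11)*(-5) = -30 - 55 = -85.
Minor M_01 = (11)*(2) - (-11)*(-15) = 22 - 165 = -143.
Minor M_02 = (11)*(-5) - (-15)*(-15) = -55 - 225 = -280.
det(M) = (-12)*(-85) - (9)*(-143) + (6)*(-280) = 1020 + 1287 - 1680 = 627.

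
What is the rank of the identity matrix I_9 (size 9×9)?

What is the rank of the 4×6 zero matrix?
rank(I_9) = 9, rank(0) = 0

The identity I_9 has 9 columns that are the standard basis vectors e_1, …, e_9. These are linearly independent, so all 9 columns are pivots and rank(I_9) = 9.
The 4×6 zero matrix has every entry zero, so every row is the zero row and there are no pivots; rank(0) = 0.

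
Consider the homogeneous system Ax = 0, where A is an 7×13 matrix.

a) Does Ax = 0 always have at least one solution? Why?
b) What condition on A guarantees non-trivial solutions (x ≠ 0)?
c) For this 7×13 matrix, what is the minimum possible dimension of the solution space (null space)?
a) Yes, x = 0 is always a solution. b) When A has linearly dependent columns (rank < n). c) Minimum nullity = 6.

a) x = 0 satisfies A·0 = 0, so the zero vector is always a solution.
b) Non-trivial solutions exist iff the columns of A are linearly dependent, equivalently rank(A) < n (the number of columns).
c) By rank-nullity, rank(A) + nullity(A) = n = 13. Since A has only 7 rows, rank(A) ≤ 7, so nullity(A) ≥ 13 - 7 = 6.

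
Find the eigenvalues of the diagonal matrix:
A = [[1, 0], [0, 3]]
λ₁ = 1, λ₂ = 3

The characteristic polynomial of A is det(A - λI) = (1 - λ)(3 - λ) = 0.
The roots are λ = 1 and λ = 3, so the eigenvalues are the diagonal entries.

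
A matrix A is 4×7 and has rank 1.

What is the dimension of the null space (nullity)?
6

The rank-nullity theorem for an m×n matrix states:
rank(A) + nullity(A) = n (the number of columns).
Here n = 7 and rank(A) = 1, so nullity(A) = 7 - 1 = 6.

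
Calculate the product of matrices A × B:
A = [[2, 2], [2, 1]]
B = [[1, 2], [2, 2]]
[[6, 8], [4, 6]]

Matrix multiplication:
C[0][0] = 2×1 + 2×2 = 6
C[0][1] = 2×2 + 2×2 = 8
C[1][0] = 2×1 + 1×2 = 4
C[1][1] = 2×2 + 1×2 = 6
Result: [[6, 8], [4, 6]]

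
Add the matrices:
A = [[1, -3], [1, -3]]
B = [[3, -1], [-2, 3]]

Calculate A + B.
[[4, -4], [-1, 0]]

Add corresponding elements:
(1)+(3)=4
(-3)+(-1)=-4
(1)+(-2)=-1
(-3)+(3)=0
A + B = [[4, -4], [-1, 0]]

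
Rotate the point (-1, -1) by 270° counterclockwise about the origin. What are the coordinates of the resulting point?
(-1, 1)

Rotation matrix R(θ) = [[cos θ, -sin θ], [sin θ, cos θ]]; for θ = 270°:
R = [[0, 1], [-1, 0]]
Result: R × [-1, -1]ᵀ = [0·-1 + (1)·-1, -1·-1 + (0)·-1]ᵀ = (-1, 1)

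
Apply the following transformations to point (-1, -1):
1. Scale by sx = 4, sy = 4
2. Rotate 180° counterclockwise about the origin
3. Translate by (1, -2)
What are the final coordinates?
(5, 2)

Step 1: Scale → (-4, -4)
Step 2: Rotate 180° → (4, 4)
Step 3: Translate → (5, 2)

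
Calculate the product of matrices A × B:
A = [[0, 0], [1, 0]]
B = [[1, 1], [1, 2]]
[[0, 0], [1, 1]]

Matrix multiplication:
C[0][0] = 0×1 + 0×1 = 0
C[0][1] = 0×1 + 0×2 = 0
C[1][0] = 1×1 + 0×1 = 1
C[1][1] = 1×1 + 0×2 = 1
Result: [[0, 0], [1, 1]]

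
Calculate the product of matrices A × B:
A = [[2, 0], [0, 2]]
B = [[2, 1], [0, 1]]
[[4, 2], [0, 2]]

Matrix multiplication:
C[0][0] = 2×2 + 0×0 = 4
C[0][1] = 2×1 + 0×1 = 2
C[1][0] = 0×2 + 2×0 = 0
C[1][1] = 0×1 + 2×1 = 2
Result: [[4, 2], [0, 2]]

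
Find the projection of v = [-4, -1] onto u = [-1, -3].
[-7/10, -21/10]

The projection of v onto u is proj_u(v) = ((v·u) / (u·u)) · u.
v·u = (-4)*(-1) + (-1)*(-3) = 7.
u·u = (-1)*(-1) + (-3)*(-3) = 10.
coefficient = 7 / 10 = 7/10.
proj_u(v) = 7/10 · [-1, -3] = [-7/10, -21/10].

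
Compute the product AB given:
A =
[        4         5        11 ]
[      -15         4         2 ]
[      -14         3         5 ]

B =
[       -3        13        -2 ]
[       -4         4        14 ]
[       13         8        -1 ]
AB =
[      111       160        51 ]
[       55      -163        84 ]
[       95      -130        65 ]

Matrix multiplication: (AB)[i][j] = sum over k of A[i][k] * B[k][j].
  (AB)[0][0] = (4)*(-3) + (5)*(-4) + (11)*(13) = 111
  (AB)[0][1] = (4)*(13) + (5)*(4) + (11)*(8) = 160
  (AB)[0][2] = (4)*(-2) + (5)*(14) + (11)*(-1) = 51
  (AB)[1][0] = (-15)*(-3) + (4)*(-4) + (2)*(13) = 55
  (AB)[1][1] = (-15)*(13) + (4)*(4) + (2)*(8) = -163
  (AB)[1][2] = (-15)*(-2) + (4)*(14) + (2)*(-1) = 84
  (AB)[2][0] = (-14)*(-3) + (3)*(-4) + (5)*(13) = 95
  (AB)[2][1] = (-14)*(13) + (3)*(4) + (5)*(8) = -130
  (AB)[2][2] = (-14)*(-2) + (3)*(14) + (5)*(-1) = 65
AB =
[      111       160        51 ]
[       55      -163        84 ]
[       95      -130        65 ]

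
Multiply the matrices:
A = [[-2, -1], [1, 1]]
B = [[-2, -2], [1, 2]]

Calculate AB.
[[3, 2], [-1, 0]]

Each entry (i,j) of AB = sum over k of A[i][k]*B[k][j].
(AB)[0][0] = (-2)*(-2) + (-1)*(1) = 3
(AB)[0][1] = (-2)*(-2) + (-1)*(2) = 2
(AB)[1][0] = (1)*(-2) + (1)*(1) = -1
(AB)[1][1] = (1)*(-2) + (1)*(2) = 0
AB = [[3, 2], [-1, 0]]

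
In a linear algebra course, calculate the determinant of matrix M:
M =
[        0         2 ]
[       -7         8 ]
det(M) = 14

For a 2×2 matrix [[a, b], [c, d]], det = a*d - b*c.
det(M) = (0)*(8) - (2)*(-7) = 0 + 14 = 14.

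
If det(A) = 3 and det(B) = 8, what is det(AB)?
24

Use the multiplicative property of determinants: det(AB) = det(A)*det(B).
det(AB) = (3)*(8) = 24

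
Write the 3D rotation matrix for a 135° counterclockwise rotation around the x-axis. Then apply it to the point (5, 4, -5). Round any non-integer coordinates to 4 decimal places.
R = [[1, 0, 0], [0, -√2/2, -√2/2], [0, √2/2, -√2/2]]; R·(5, 4, -5) = (5.0000, 0.7071, 6.3640)

Rotation matrix for 135° around x-axis:
cos(135°) = -√2/2, sin(135°) = √2/2
R = [[1, 0, 0], [0, -√2/2, -√2/2], [0, √2/2, -√2/2]]
Apply to (5, 4, -5): R·[5, 4, -5]ᵀ = (5.0000, 0.7071, 6.3640)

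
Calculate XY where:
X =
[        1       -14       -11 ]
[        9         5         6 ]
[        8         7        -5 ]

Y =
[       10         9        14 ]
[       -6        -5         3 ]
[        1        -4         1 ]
XY =
[       83       123       -39 ]
[       66        32       147 ]
[       33        57       128 ]

Matrix multiplication: (XY)[i][j] = sum over k of X[i][k] * Y[k][j].
  (XY)[0][0] = (1)*(10) + (-14)*(-6) + (-11)*(1) = 83
  (XY)[0][1] = (1)*(9) + (-14)*(-5) + (-11)*(-4) = 123
  (XY)[0][2] = (1)*(14) + (-14)*(3) + (-11)*(1) = -39
  (XY)[1][0] = (9)*(10) + (5)*(-6) + (6)*(1) = 66
  (XY)[1][1] = (9)*(9) + (5)*(-5) + (6)*(-4) = 32
  (XY)[1][2] = (9)*(14) + (5)*(3) + (6)*(1) = 147
  (XY)[2][0] = (8)*(10) + (7)*(-6) + (-5)*(1) = 33
  (XY)[2][1] = (8)*(9) + (7)*(-5) + (-5)*(-4) = 57
  (XY)[2][2] = (8)*(14) + (7)*(3) + (-5)*(1) = 128
XY =
[       83       123       -39 ]
[       66        32       147 ]
[       33        57       128 ]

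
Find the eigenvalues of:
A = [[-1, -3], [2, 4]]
λ = 1, 2

Solve det(A - λI) = 0. For a 2×2 matrix this is λ² - (trace)λ + det = 0.
trace(A) = -1 + 4 = 3.
det(A) = (-1)*(4) - (-3)*(2) = -4 + 6 = 2.
Characteristic equation: λ² - (3)λ + (2) = 0.
Discriminant: (3)² - 4*(2) = 9 - 8 = 1.
Roots: λ = (3 ± √1) / 2 = 1, 2.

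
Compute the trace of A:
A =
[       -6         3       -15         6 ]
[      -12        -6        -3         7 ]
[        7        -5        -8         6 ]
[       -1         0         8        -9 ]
tr(A) = -6 - 6 - 8 - 9 = -29

The trace of a square matrix is the sum of its diagonal entries.
Diagonal entries of A: A[0][0] = -6, A[1][1] = -6, A[2][2] = -8, A[3][3] = -9.
tr(A) = -6 - 6 - 8 - 9 = -29.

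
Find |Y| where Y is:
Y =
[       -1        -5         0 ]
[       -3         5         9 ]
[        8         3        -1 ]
det(Y) = -313

Expand along row 0 (cofactor expansion): det(Y) = a*(e*i - f*h) - b*(d*i - f*g) + c*(d*h - e*g), where the 3×3 is [[a, b, c], [d, e, f], [g, h, i]].
Minor M_00 = (5)*(-1) - (9)*(3) = -5 - 27 = -32.
Minor M_01 = (-3)*(-1) - (9)*(8) = 3 - 72 = -69.
Minor M_02 = (-3)*(3) - (5)*(8) = -9 - 40 = -49.
det(Y) = (-1)*(-32) - (-5)*(-69) + (0)*(-49) = 32 - 345 + 0 = -313.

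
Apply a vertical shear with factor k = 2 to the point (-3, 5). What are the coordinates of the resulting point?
(-3, -1)

Shear matrix for vertical shear with factor k = 2:
[[1, 0], [2, 1]]
Result: (-3, 5) → (-3, -1)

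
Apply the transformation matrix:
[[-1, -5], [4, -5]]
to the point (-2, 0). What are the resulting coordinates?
(2, -8)

Matrix multiplication:
[[-1, -5], [4, -5]] × [-2, 0]ᵀ
= [-1×-2 + -5×0, 4×-2 + -5×0]ᵀ
= [2.0000, -8.0000]ᵀ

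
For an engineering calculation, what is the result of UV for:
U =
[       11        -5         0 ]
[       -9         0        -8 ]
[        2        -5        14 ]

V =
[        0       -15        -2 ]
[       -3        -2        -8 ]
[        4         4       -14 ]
UV =
[       15      -155        18 ]
[      -32       103       130 ]
[       71        36      -160 ]

Matrix multiplication: (UV)[i][j] = sum over k of U[i][k] * V[k][j].
  (UV)[0][0] = (11)*(0) + (-5)*(-3) + (0)*(4) = 15
  (UV)[0][1] = (11)*(-15) + (-5)*(-2) + (0)*(4) = -155
  (UV)[0][2] = (11)*(-2) + (-5)*(-8) + (0)*(-14) = 18
  (UV)[1][0] = (-9)*(0) + (0)*(-3) + (-8)*(4) = -32
  (UV)[1][1] = (-9)*(-15) + (0)*(-2) + (-8)*(4) = 103
  (UV)[1][2] = (-9)*(-2) + (0)*(-8) + (-8)*(-14) = 130
  (UV)[2][0] = (2)*(0) + (-5)*(-3) + (14)*(4) = 71
  (UV)[2][1] = (2)*(-15) + (-5)*(-2) + (14)*(4) = 36
  (UV)[2][2] = (2)*(-2) + (-5)*(-8) + (14)*(-14) = -160
UV =
[       15      -155        18 ]
[      -32       103       130 ]
[       71        36      -160 ]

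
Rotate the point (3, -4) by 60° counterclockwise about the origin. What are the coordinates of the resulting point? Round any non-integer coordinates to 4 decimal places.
(4.9641, 0.5981)

Rotation matrix R(θ) = [[cos θ, -sin θ], [sin θ, cos θ]]; for θ = 60°:
R = [[1/2, -√3/2], [√3/2, 1/2]]
Result: R × [3, -4]ᵀ = [1/2·3 + (-√3/2)·-4, √3/2·3 + (1/2)·-4]ᵀ = (4.9641, 0.5981)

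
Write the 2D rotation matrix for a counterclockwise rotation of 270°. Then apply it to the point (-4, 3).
R = [[0, 1], [-1, 0]]; R·(-4, 3) = (3, 4)

Rotation matrix formula: R(θ) = [[cos θ, -sin θ], [sin θ, cos θ]]
For θ = 270°:
cos(270°) = 0
sin(270°) = -1
R = [[0, 1], [-1, 0]]
Apply to (-4, 3): [0·-4 + (1)·3, -1·-4 + 0·3] = (3, 4)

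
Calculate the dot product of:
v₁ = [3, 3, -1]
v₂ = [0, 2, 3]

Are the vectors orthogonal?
3, No

The dot product is the sum of products of corresponding components.
v₁·v₂ = (3)*(0) + (3)*(2) + (-1)*(3) = 0 + 6 - 3 = 3.
Two vectors are orthogonal iff their dot product is 0; here the dot product is 3, so the vectors are not orthogonal.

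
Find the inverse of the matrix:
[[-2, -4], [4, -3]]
[[-3/22, 2/11], [-2/11, -1/11]]

For [[a,b],[c,d]], inverse = (1/det)·[[d,-b],[-c,a]]
det = -2·-3 - -4·4 = 22
Inverse = (1/22)·[[-3, 4], [-4, -2]]
        = [[-3/22, 2/11], [-2/11, -1/11]]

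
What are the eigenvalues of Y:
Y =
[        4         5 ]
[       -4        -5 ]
λ = -1, 0

Solve det(Y - λI) = 0. For a 2×2 matrix the characteristic equation is λ² - (trace)λ + det = 0.
trace(Y) = a + d = 4 - 5 = -1.
det(Y) = a*d - b*c = (4)*(-5) - (5)*(-4) = -20 + 20 = 0.
Characteristic equation: λ² - (-1)λ + (0) = 0.
Discriminant = (-1)² - 4*(0) = 1 - 0 = 1.
λ = (-1 ± √1) / 2 = (-1 ± 1) / 2 = -1, 0.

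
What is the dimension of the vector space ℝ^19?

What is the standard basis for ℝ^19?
Dimension = 19; standard basis = {e_1, e_2, e_3, …, e_19}

ℝ^19 is the space of 19-tuples of real numbers; its dimension is 19.
The standard basis consists of 19 vectors: e_1, e_2, e_3, …, e_19, where e_i is the vector with 1 in position i and 0 elsewhere.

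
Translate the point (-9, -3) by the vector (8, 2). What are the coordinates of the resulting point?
(-1, -1)

Translation by (8, 2):
x' = -9 + 8 = -1
y' = -3 + 2 = -1
Homogeneous matrix: [[1, 0, 8], [0, 1, 2], [0, 0, 1]]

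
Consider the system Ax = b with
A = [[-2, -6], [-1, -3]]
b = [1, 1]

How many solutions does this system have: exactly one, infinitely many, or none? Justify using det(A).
No solution

det(A) = (-2)*(-3) - (-6)*(-1) = 0, so A is singular.
The column space of A is span(column 1) = span([-2, -1]).
b = [1, 1] is not a scalar multiple of column 1, so b ∉ column space and the system is inconsistent — no solution.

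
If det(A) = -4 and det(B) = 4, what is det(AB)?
-16

Use the multiplicative property of determinants: det(AB) = det(A)*det(B).
det(AB) = (-4)*(4) = -16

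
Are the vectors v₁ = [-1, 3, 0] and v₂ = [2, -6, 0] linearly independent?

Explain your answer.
No, linearly dependent (v₂ = -2·v₁)

Check whether there is a scalar k with v₂ = k·v₁.
Comparing components, k = -2 satisfies -2·[-1, 3, 0] = [2, -6, 0].
Since v₂ is a scalar multiple of v₁, the two vectors are linearly dependent.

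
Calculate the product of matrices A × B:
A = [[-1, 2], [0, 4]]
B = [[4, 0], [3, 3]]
[[2, 6], [12, 12]]

Matrix multiplication:
C[0][0] = -1×4 + 2×3 = 2
C[0][1] = -1×0 + 2×3 = 6
C[1][0] = 0×4 + 4×3 = 12
C[1][1] = 0×0 + 4×3 = 12
Result: [[2, 6], [12, 12]]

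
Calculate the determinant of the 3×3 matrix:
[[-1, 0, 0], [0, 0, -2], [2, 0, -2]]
0

Expansion along first row:
det = -1·det([[0,-2],[0,-2]]) - 0·det([[0,-2],[2,-2]]) + 0·det([[0,0],[2,0]])
    = -1·(0·-2 - -2·0) - 0·(0·-2 - -2·2) + 0·(0·0 - 0·2)
    = -1·0 - 0·4 + 0·0
    = 0 + 0 + 0 = 0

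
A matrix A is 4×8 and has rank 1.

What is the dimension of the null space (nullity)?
7

The rank-nullity theorem for an m×n matrix states:
rank(A) + nullity(A) = n (the number of columns).
Here n = 8 and rank(A) = 1, so nullity(A) = 8 - 1 = 7.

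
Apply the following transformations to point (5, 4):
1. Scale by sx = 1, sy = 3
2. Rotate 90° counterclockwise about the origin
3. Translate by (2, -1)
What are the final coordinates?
(-10, 4)

Step 1: Scale → (5, 12)
Step 2: Rotate 90° → (-12, 5)
Step 3: Translate → (-10, 4)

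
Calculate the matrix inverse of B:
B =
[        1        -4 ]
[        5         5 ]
det(B) = 25
B⁻¹ =
[      1/5      4/25 ]
[     -1/5      1/25 ]

For a 2×2 matrix B = [[a, b], [c, d]] with det(B) ≠ 0, B⁻¹ = (1/det(B)) * [[d, -b], [-c, a]].
det(B) = (1)*(5) - (-4)*(5) = 5 + 20 = 25.
B⁻¹ = (1/25) * [[5, 4], [-5, 1]].
Dividing each entry by 25 and reducing:
B⁻¹ =
[      1/5      4/25 ]
[     -1/5      1/25 ]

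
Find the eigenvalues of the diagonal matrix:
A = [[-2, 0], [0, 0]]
λ₁ = -2, λ₂ = 0

The characteristic polynomial of A is det(A - λI) = (-2 - λ)(0 - λ) = 0.
The roots are λ = -2 and λ = 0, so the eigenvalues are the diagonal entries.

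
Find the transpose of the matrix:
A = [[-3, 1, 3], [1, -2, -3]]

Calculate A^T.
[[-3, 1], [1, -2], [3, -3]]

The transpose sends entry (i,j) to (j,i); rows become columns.
Row 0 of A: [-3, 1, 3] -> column 0 of A^T.
Row 1 of A: [1, -2, -3] -> column 1 of A^T.
A^T = [[-3, 1], [1, -2], [3, -3]]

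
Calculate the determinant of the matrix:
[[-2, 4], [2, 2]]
-12

For a 2×2 matrix [[a, b], [c, d]], det = ad - bc
det = (-2)(2) - (4)(2) = -4 - 8 = -12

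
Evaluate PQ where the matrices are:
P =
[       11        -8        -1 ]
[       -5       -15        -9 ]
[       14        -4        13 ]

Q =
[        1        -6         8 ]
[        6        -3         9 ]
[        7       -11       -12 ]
PQ =
[      -44       -31        28 ]
[     -158       174       -67 ]
[       81      -215       -80 ]

Matrix multiplication: (PQ)[i][j] = sum over k of P[i][k] * Q[k][j].
  (PQ)[0][0] = (11)*(1) + (-8)*(6) + (-1)*(7) = -44
  (PQ)[0][1] = (11)*(-6) + (-8)*(-3) + (-1)*(-11) = -31
  (PQ)[0][2] = (11)*(8) + (-8)*(9) + (-1)*(-12) = 28
  (PQ)[1][0] = (-5)*(1) + (-15)*(6) + (-9)*(7) = -158
  (PQ)[1][1] = (-5)*(-6) + (-15)*(-3) + (-9)*(-11) = 174
  (PQ)[1][2] = (-5)*(8) + (-15)*(9) + (-9)*(-12) = -67
  (PQ)[2][0] = (14)*(1) + (-4)*(6) + (13)*(7) = 81
  (PQ)[2][1] = (14)*(-6) + (-4)*(-3) + (13)*(-11) = -215
  (PQ)[2][2] = (14)*(8) + (-4)*(9) + (13)*(-12) = -80
PQ =
[      -44       -31        28 ]
[     -158       174       -67 ]
[       81      -215       -80 ]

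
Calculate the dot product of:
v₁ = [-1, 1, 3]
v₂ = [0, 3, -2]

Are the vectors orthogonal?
-3, No

The dot product is the sum of products of corresponding components.
v₁·v₂ = (-1)*(0) + (1)*(3) + (3)*(-2) = 0 + 3 - 6 = -3.
Two vectors are orthogonal iff their dot product is 0; here the dot product is -3, so the vectors are not orthogonal.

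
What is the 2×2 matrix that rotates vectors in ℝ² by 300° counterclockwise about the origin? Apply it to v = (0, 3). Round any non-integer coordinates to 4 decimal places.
R = [[1/2, √3/2], [-√3/2, 1/2]]; R·v = (2.5981, 1.5000)

A counterclockwise rotation by angle θ in ℝ² has matrix R(θ) = [[cos θ, -sin θ], [sin θ, cos θ]].
For θ = 300°: cos θ = 1/2, sin θ = -√3/2.
R(300°) = [[1/2, √3/2], [-√3/2, 1/2]].
R·v = [1/2·0 + (√3/2)·3, -√3/2·0 + 1/2·3] = (2.5981, 1.5000).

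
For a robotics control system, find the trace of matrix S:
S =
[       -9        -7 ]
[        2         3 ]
tr(S) = -9 + 3 = -6

The trace of a square matrix is the sum of its diagonal entries.
Diagonal entries of S: S[0][0] = -9, S[1][1] = 3.
tr(S) = -9 + 3 = -6.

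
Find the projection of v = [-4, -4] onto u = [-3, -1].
[-24/5, -8/5]

The projection of v onto u is proj_u(v) = ((v·u) / (u·u)) · u.
v·u = (-4)*(-3) + (-4)*(-1) = 16.
u·u = (-3)*(-3) + (-1)*(-1) = 10.
coefficient = 16 / 10 = 8/5.
proj_u(v) = 8/5 · [-3, -1] = [-24/5, -8/5].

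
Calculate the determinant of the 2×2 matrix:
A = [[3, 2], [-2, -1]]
1

For A = [[a, b], [c, d]], det(A) = a*d - b*c.
det(A) = (3)*(-1) - (2)*(-2) = -3 - -4 = 1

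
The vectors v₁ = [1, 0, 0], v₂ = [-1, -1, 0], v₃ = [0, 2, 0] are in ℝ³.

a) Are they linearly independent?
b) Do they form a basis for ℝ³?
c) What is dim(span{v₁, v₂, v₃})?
Not independent, not a basis, dim(span) = 2

Check whether v₃ can be written as a linear combination of v₁ and v₂.
v₃ = (-2)·v₁ + (-2)·v₂ = [0, 2, 0], so the three vectors are linearly dependent.
Thus they do not form a basis for ℝ³, and dim(span{v₁, v₂, v₃}) = 2 (spanned by v₁ and v₂).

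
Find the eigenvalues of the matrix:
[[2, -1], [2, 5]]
λ = 3 and λ = 4

Characteristic equation: det(A - λI) = 0
λ² - (trace)λ + (det) = 0
λ² - (7)λ + (12) = 0
λ² - 7λ + 12 = 0
Solving: λ = 3, 4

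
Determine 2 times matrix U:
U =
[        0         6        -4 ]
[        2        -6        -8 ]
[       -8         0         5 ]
2U =
[        0        12        -8 ]
[        4       -12       -16 ]
[      -16         0        10 ]

Scalar multiplication is elementwise: (2U)[i][j] = 2 * U[i][j].
  (2U)[0][0] = 2 * (0) = 0
  (2U)[0][1] = 2 * (6) = 12
  (2U)[0][2] = 2 * (-4) = -8
  (2U)[1][0] = 2 * (2) = 4
  (2U)[1][1] = 2 * (-6) = -12
  (2U)[1][2] = 2 * (-8) = -16
  (2U)[2][0] = 2 * (-8) = -16
  (2U)[2][1] = 2 * (0) = 0
  (2U)[2][2] = 2 * (5) = 10
2U =
[        0        12        -8 ]
[        4       -12       -16 ]
[      -16         0        10 ]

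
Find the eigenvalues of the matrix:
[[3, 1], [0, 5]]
λ = 3 and λ = 5

Characteristic equation: det(A - λI) = 0
λ² - (trace)λ + (det) = 0
λ² - (8)λ + (15) = 0
λ² - 8λ + 15 = 0
Solving: λ = 3, 5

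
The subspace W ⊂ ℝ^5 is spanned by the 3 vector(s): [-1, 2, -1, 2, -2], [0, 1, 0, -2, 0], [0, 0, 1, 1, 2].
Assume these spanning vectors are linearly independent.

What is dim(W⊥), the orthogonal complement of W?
dim(W⊥) = 2

For any subspace W of ℝ^n, dim(W) + dim(W⊥) = n (the whole-space dimension).
Here the given 3 vectors are linearly independent, so dim(W) = 3.
Thus dim(W⊥) = n - dim(W) = 5 - 3 = 2.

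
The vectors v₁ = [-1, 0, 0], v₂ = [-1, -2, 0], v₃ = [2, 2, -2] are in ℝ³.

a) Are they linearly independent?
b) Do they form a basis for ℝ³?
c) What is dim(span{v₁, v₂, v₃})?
Yes independent, yes basis, dim = 3

Stack v₁, v₂, v₃ as rows of a 3×3 matrix.
[[-1, 0, 0]; [-1, -2, 0]; [2, 2, -2]] is already lower triangular with nonzero diagonal entries (-1, -2, -2), so its determinant is the product of the diagonal entries, det = (-1)·(-2)·(-2) = -4 ≠ 0, and the rows are linearly independent.
Three linearly independent vectors in ℝ³ form a basis for ℝ³, so dim(span{v₁,v₂,v₃}) = 3.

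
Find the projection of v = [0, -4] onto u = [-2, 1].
[8/5, -4/5]

The projection of v onto u is proj_u(v) = ((v·u) / (u·u)) · u.
v·u = (0)*(-2) + (-4)*(1) = -4.
u·u = (-2)*(-2) + (1)*(1) = 5.
coefficient = -4 / 5 = -4/5.
proj_u(v) = -4/5 · [-2, 1] = [8/5, -4/5].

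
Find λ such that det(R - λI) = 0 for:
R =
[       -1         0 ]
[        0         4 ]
λ = -1, 4

Solve det(R - λI) = 0. For a 2×2 matrix the characteristic equation is λ² - (trace)λ + det = 0.
trace(R) = a + d = -1 + 4 = 3.
det(R) = a*d - b*c = (-1)*(4) - (0)*(0) = -4 - 0 = -4.
Characteristic equation: λ² - (3)λ + (-4) = 0.
Discriminant = (3)² - 4*(-4) = 9 + 16 = 25.
λ = (3 ± √25) / 2 = (3 ± 5) / 2 = -1, 4.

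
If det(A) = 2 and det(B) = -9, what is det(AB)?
-18

Use the multiplicative property of determinants: det(AB) = det(A)*det(B).
det(AB) = (2)*(-9) = -18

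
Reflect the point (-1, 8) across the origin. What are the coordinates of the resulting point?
(1, -8)

Reflection across origin: (-1, 8) → (1, -8)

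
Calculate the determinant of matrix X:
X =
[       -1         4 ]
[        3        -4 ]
det(X) = -8

For a 2×2 matrix [[a, b], [c, d]], det = a*d - b*c.
det(X) = (-1)*(-4) - (4)*(3) = 4 - 12 = -8.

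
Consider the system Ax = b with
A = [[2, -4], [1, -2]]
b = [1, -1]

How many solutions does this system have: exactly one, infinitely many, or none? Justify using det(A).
No solution

det(A) = (2)*(-2) - (-4)*(1) = 0, so A is singular.
The column space of A is span(column 1) = span([2, 1]).
b = [1, -1] is not a scalar multiple of column 1, so b ∉ column space and the system is inconsistent — no solution.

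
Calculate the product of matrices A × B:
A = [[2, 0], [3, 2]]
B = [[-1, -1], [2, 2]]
[[-2, -2], [1, 1]]

Matrix multiplication:
C[0][0] = 2×-1 + 0×2 = -2
C[0][1] = 2×-1 + 0×2 = -2
C[1][0] = 3×-1 + 2×2 = 1
C[1][1] = 3×-1 + 2×2 = 1
Result: [[-2, -2], [1, 1]]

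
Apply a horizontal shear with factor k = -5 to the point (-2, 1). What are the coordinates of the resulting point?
(-7, 1)

Shear matrix for horizontal shear with factor k = -5:
[[1, -5], [0, 1]]
Result: (-2, 1) → (-7, 1)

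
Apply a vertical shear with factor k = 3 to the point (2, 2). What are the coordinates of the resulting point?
(2, 8)

Shear matrix for vertical shear with factor k = 3:
[[1, 0], [3, 1]]
Result: (2, 2) → (2, 8)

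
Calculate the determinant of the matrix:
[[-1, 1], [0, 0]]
0

For a 2×2 matrix [[a, b], [c, d]], det = ad - bc
det = (-1)(0) - (1)(0) = 0 - 0 = 0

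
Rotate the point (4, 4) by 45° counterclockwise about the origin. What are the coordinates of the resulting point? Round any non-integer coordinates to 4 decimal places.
(0.0000, 5.6569)

Rotation matrix R(θ) = [[cos θ, -sin θ], [sin θ, cos θ]]; for θ = 45°:
R = [[√2/2, -√2/2], [√2/2, √2/2]]
Result: R × [4, 4]ᵀ = [√2/2·4 + (-√2/2)·4, √2/2·4 + (√2/2)·4]ᵀ = (0.0000, 5.6569)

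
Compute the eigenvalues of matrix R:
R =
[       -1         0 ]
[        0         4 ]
λ = -1, 4

Solve det(R - λI) = 0. For a 2×2 matrix the characteristic equation is λ² - (trace)λ + det = 0.
trace(R) = a + d = -1 + 4 = 3.
det(R) = a*d - b*c = (-1)*(4) - (0)*(0) = -4 - 0 = -4.
Characteristic equation: λ² - (3)λ + (-4) = 0.
Discriminant = (3)² - 4*(-4) = 9 + 16 = 25.
λ = (3 ± √25) / 2 = (3 ± 5) / 2 = -1, 4.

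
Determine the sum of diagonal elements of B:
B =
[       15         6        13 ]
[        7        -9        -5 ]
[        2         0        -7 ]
tr(B) = 15 - 9 - 7 = -1

The trace of a square matrix is the sum of its diagonal entries.
Diagonal entries of B: B[0][0] = 15, B[1][1] = -9, B[2][2] = -7.
tr(B) = 15 - 9 - 7 = -1.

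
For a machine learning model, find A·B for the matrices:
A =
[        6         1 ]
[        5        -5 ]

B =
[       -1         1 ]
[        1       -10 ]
AB =
[       -5        -4 ]
[      -10        55 ]

Matrix multiplication: (AB)[i][j] = sum over k of A[i][k] * B[k][j].
  (AB)[0][0] = (6)*(-1) + (1)*(1) = -5
  (AB)[0][1] = (6)*(1) + (1)*(-10) = -4
  (AB)[1][0] = (5)*(-1) + (-5)*(1) = -10
  (AB)[1][1] = (5)*(1) + (-5)*(-10) = 55
AB =
[       -5        -4 ]
[      -10        55 ]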